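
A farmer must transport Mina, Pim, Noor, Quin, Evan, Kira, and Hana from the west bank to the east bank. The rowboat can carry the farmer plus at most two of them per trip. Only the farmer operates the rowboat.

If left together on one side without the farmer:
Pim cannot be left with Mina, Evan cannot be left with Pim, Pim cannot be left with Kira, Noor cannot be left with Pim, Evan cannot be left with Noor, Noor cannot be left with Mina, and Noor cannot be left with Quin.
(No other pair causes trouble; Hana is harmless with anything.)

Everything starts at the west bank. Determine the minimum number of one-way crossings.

11

Counting alone: the farmer can take at most 2 across per trip to the east bank, so moving all 7 needs at least 4 loaded trips out, with a return between consecutive ones — at least 7 crossings.
The safety rule pushes this higher. Following every safe sequence of crossings, the most of the 7 that can be at the east bank as the rowboat arrives there on crossings 7, 9 is 5, 6 respectively — never all 7.
So no plan with fewer than 11 crossings exists, and this one achieves 11:
1. Farmer goes to the east bank with Noor and Pim.
2. Farmer goes back to the west bank with Pim.
3. Farmer goes to the east bank with Pim and Quin.
4. Farmer goes back to the west bank with Noor.
5. Farmer goes to the east bank with Evan and Mina.
6. Farmer goes back to the west bank with Pim.
7. Farmer goes to the east bank with Kira and Pim.
8. Farmer goes back to the west bank with Pim.
9. Farmer goes to the east bank with Hana and Pim.
10. Farmer goes back to the west bank with Pim.
11. Farmer goes to the east bank with Noor and Pim.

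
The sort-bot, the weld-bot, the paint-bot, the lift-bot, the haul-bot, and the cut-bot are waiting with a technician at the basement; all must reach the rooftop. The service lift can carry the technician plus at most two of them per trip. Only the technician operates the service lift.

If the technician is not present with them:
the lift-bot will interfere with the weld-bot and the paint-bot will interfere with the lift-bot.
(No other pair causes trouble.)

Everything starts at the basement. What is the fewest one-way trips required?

Counting alone: the technician can take at most 2 across per trip to the rooftop, so moving all 6 needs at least 3 loaded trips out, with a return between consecutive ones — at least 5 crossings.
The plan below uses exactly 5 crossings, so it is optimal:
1. Technician goes to the rooftop with the lift-bot and the sort-bot.  [the basement: the cut-bot, the haul-bot, the paint-bot, the weld-bot | the rooftop: the lift-bot, the sort-bot]
2. Technician goes back to the basement alone.  [the basement: the cut-bot, the haul-bot, the paint-bot, the weld-bot | the rooftop: the lift-bot, the sort-bot]
3. Technician goes to the rooftop with the cut-bot and the haul-bot.  [the basement: the paint-bot, the weld-bot | the rooftop: the cut-bot, the haul-bot, the lift-bot, the sort-bot]
4. Technician goes back to the basement alone.  [the basement: the paint-bot, the weld-bot | the rooftop: the cut-bot, the haul-bot, the lift-bot, the sort-bot]
5. Technician goes to the rooftop with the paint-bot and the weld-bot.  [the basement: — | the rooftop: the cut-bot, the haul-bot, the lift-bot, the paint-bot, the sort-bot, the weld-bot]

5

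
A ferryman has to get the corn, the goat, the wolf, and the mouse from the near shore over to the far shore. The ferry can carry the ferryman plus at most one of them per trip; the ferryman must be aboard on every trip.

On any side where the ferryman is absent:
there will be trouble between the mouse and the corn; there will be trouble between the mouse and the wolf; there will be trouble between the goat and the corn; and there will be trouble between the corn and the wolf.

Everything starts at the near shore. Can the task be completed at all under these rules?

Whatever the first load, the items left behind include a forbidden pair without the ferryman. No opening move is safe, so no plan exists.

No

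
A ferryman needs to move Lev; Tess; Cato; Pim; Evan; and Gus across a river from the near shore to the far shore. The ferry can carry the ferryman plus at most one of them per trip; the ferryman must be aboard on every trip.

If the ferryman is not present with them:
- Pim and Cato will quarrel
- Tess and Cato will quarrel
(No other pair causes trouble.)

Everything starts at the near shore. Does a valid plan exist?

Yes

1. Ferryman goes to the far shore with Cato.  [the near shore: Evan, Gus, Lev, Pim, Tess | the far shore: Cato]
2. Ferryman goes back to the near shore alone.  [the near shore: Evan, Gus, Lev, Pim, Tess | the far shore: Cato]
3. Ferryman goes to the far shore with Lev.  [the near shore: Evan, Gus, Pim, Tess | the far shore: Cato, Lev]
4. Ferryman goes back to the near shore alone.  [the near shore: Evan, Gus, Pim, Tess | the far shore: Cato, Lev]
5. Ferryman goes to the far shore with Tess.  [the near shore: Evan, Gus, Pim | the far shore: Cato, Lev, Tess]
6. Ferryman goes back to the near shore with Cato.  [the near shore: Cato, Evan, Gus, Pim | the far shore: Lev, Tess]
7. Ferryman goes to the far shore with Pim.  [the near shore: Cato, Evan, Gus | the far shore: Lev, Pim, Tess]
8. Ferryman goes back to the near shore alone.  [the near shore: Cato, Evan, Gus | the far shore: Lev, Pim, Tess]
9. Ferryman goes to the far shore with Evan.  [the near shore: Cato, Gus | the far shore: Evan, Lev, Pim, Tess]
10. Ferryman goes back to the near shore alone.  [the near shore: Cato, Gus | the far shore: Evan, Lev, Pim, Tess]
11. Ferryman goes to the far shore with Gus.  [the near shore: Cato | the far shore: Evan, Gus, Lev, Pim, Tess]
12. Ferryman goes back to the near shore alone.  [the near shore: Cato | the far shore: Evan, Gus, Lev, Pim, Tess]
13. Ferryman goes to the far shore with Cato.  [the near shore: — | the far shore: Cato, Evan, Gus, Lev, Pim, Tess]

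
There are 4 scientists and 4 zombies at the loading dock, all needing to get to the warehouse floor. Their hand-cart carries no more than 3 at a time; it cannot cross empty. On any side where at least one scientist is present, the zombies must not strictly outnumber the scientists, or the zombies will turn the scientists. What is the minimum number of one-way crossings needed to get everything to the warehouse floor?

Counting alone: each trip to the warehouse floor takes at most 3 across and each return brings at least 1 back, so after t trips out (and t−1 returns) at most 3t − (t−1) of the 8 are across; that first reaches 8 at t = 4, so at least 7 crossings are needed.
The safety rule pushes this higher. Following every safe sequence of crossings, the most of the 8 that can be at the warehouse floor as the hand-cart arrives there on crossing 7 is 7 — never all 8.
So no plan with fewer than 9 crossings exists, and this one achieves 9:
1. 2 zombies → the warehouse floor.  (the loading dock: 4S 2Z; the warehouse floor: 0S 2Z)
2. 1 zombie ← the loading dock.  (the loading dock: 4S 3Z; the warehouse floor: 0S 1Z)
3. 3 zombies → the warehouse floor.  (the loading dock: 4S 0Z; the warehouse floor: 0S 4Z)
4. 1 zombie ← the loading dock.  (the loading dock: 4S 1Z; the warehouse floor: 0S 3Z)
5. 3 scientists → the warehouse floor.  (the loading dock: 1S 1Z; the warehouse floor: 3S 3Z)
6. 1 scientist and 1 zombie ← the loading dock.  (the loading dock: 2S 2Z; the warehouse floor: 2S 2Z)
7. 2 scientists → the warehouse floor.  (the loading dock: 0S 2Z; the warehouse floor: 4S 2Z)
8. 1 zombie ← the loading dock.  (the loading dock: 0S 3Z; the warehouse floor: 4S 1Z)
9. 3 zombies → the warehouse floor.  (the loading dock: 0S 0Z; the warehouse floor: 4S 4Z)

9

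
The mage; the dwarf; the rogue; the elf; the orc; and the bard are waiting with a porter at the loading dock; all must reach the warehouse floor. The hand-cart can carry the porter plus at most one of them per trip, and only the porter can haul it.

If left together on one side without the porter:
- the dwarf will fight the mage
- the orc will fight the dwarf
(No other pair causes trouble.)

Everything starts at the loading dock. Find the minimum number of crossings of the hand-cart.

13

Counting alone: the porter can take at most 1 across per trip to the warehouse floor, so moving all 6 needs at least 6 loaded trips out, with a return between consecutive ones — at least 11 crossings.
The safety rule pushes this higher. Following every safe sequence of crossings, the most of the 6 that can be at the warehouse floor as the hand-cart arrives there on crossing 11 is 5 — never all 6.
So no plan with fewer than 13 crossings exists, and this one achieves 13:
1. Porter goes to the warehouse floor with the dwarf.  [the loading dock: the bard, the elf, the mage, the orc, the rogue | the warehouse floor: the dwarf]
2. Porter goes back to the loading dock alone.  [the loading dock: the bard, the elf, the mage, the orc, the rogue | the warehouse floor: the dwarf]
3. Porter goes to the warehouse floor with the mage.  [the loading dock: the bard, the elf, the orc, the rogue | the warehouse floor: the dwarf, the mage]
4. Porter goes back to the loading dock with the dwarf.  [the loading dock: the bard, the dwarf, the elf, the orc, the rogue | the warehouse floor: the mage]
5. Porter goes to the warehouse floor with the orc.  [the loading dock: the bard, the dwarf, the elf, the rogue | the warehouse floor: the mage, the orc]
6. Porter goes back to the loading dock alone.  [the loading dock: the bard, the dwarf, the elf, the rogue | the warehouse floor: the mage, the orc]
7. Porter goes to the warehouse floor with the rogue.  [the loading dock: the bard, the dwarf, the elf | the warehouse floor: the mage, the orc, the rogue]
8. Porter goes back to the loading dock alone.  [the loading dock: the bard, the dwarf, the elf | the warehouse floor: the mage, the orc, the rogue]
9. Porter goes to the warehouse floor with the elf.  [the loading dock: the bard, the dwarf | the warehouse floor: the elf, the mage, the orc, the rogue]
10. Porter goes back to the loading dock alone.  [the loading dock: the bard, the dwarf | the warehouse floor: the elf, the mage, the orc, the rogue]
11. Porter goes to the warehouse floor with the bard.  [the loading dock: the dwarf | the warehouse floor: the bard, the elf, the mage, the orc, the rogue]
12. Porter goes back to the loading dock alone.  [the loading dock: the dwarf | the warehouse floor: the bard, the elf, the mage, the orc, the rogue]
13. Porter goes to the warehouse floor with the dwarf.  [the loading dock: — | the warehouse floor: the bard, the dwarf, the elf, the mage, the orc, the rogue]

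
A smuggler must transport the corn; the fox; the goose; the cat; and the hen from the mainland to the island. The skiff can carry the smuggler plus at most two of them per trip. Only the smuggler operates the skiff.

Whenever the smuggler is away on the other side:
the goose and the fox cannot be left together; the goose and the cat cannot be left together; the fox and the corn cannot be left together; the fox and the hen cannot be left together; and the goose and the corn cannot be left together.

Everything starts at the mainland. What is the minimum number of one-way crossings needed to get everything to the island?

7

Counting alone: the smuggler can take at most 2 across per trip to the island, so moving all 5 needs at least 3 loaded trips out, with a return between consecutive ones — at least 5 crossings.
The safety rule pushes this higher. Following every safe sequence of crossings, the most of the 5 that can be at the island as the skiff arrives there on crossing 5 is 4 — never all 5.
So no plan with fewer than 7 crossings exists, and this one achieves 7:
1. Smuggler goes to the island with the fox and the goose.  [the mainland: the cat, the corn, the hen | the island: the fox, the goose]
2. Smuggler goes back to the mainland with the fox.  [the mainland: the cat, the corn, the fox, the hen | the island: the goose]
3. Smuggler goes to the island with the corn and the hen.  [the mainland: the cat, the fox | the island: the corn, the goose, the hen]
4. Smuggler goes back to the mainland with the corn.  [the mainland: the cat, the corn, the fox | the island: the goose, the hen]
5. Smuggler goes to the island with the cat and the corn.  [the mainland: the fox | the island: the cat, the corn, the goose, the hen]
6. Smuggler goes back to the mainland with the goose.  [the mainland: the fox, the goose | the island: the cat, the corn, the hen]
7. Smuggler goes to the island with the fox and the goose.  [the mainland: — | the island: the cat, the corn, the fox, the goose, the hen]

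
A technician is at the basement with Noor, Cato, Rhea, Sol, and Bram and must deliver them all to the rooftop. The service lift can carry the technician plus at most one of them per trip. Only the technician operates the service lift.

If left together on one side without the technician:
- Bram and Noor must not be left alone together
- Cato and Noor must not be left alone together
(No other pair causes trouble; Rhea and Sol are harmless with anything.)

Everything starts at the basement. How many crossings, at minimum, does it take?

11

Counting alone: the technician can take at most 1 across per trip to the rooftop, so moving all 5 needs at least 5 loaded trips out, with a return between consecutive ones — at least 9 crossings.
The safety rule pushes this higher. Following every safe sequence of crossings, the most of the 5 that can be at the rooftop as the service lift arrives there on crossing 9 is 4 — never all 5.
So no plan with fewer than 11 crossings exists, and this one achieves 11:
1. Technician goes to the rooftop with Noor.
2. Technician goes back to the basement alone.
3. Technician goes to the rooftop with Cato.
4. Technician goes back to the basement with Noor.
5. Technician goes to the rooftop with Bram.
6. Technician goes back to the basement alone.
7. Technician goes to the rooftop with Rhea.
8. Technician goes back to the basement alone.
9. Technician goes to the rooftop with Sol.
10. Technician goes back to the basement alone.
11. Technician goes to the rooftop with Noor.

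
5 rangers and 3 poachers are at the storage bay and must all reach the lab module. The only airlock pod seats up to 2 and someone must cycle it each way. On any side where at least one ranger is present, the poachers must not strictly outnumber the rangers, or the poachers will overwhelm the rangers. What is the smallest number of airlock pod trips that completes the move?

Counting alone: each trip to the lab module takes at most 2 across and each return brings at least 1 back, so after t trips out (and t−1 returns) at most 2t − (t−1) of the 8 are across; that first reaches 8 at t = 7, so at least 13 crossings are needed.
The plan below uses exactly 13 crossings, so it is optimal:
1. 2 poachers → the lab module.  (the storage bay: 5R 1P; the lab module: 0R 2P)
2. 1 poacher ← the storage bay.  (the storage bay: 5R 2P; the lab module: 0R 1P)
3. 2 poachers → the lab module.  (the storage bay: 5R 0P; the lab module: 0R 3P)
4. 1 poacher ← the storage bay.  (the storage bay: 5R 1P; the lab module: 0R 2P)
5. 2 rangers → the lab module.  (the storage bay: 3R 1P; the lab module: 2R 2P)
6. 1 poacher ← the storage bay.  (the storage bay: 3R 2P; the lab module: 2R 1P)
7. 1 ranger and 1 poacher → the lab module.  (the storage bay: 2R 1P; the lab module: 3R 2P)
8. 1 poacher ← the storage bay.  (the storage bay: 2R 2P; the lab module: 3R 1P)
9. 2 poachers → the lab module.  (the storage bay: 2R 0P; the lab module: 3R 3P)
10. 1 poacher ← the storage bay.  (the storage bay: 2R 1P; the lab module: 3R 2P)
11. 1 ranger and 1 poacher → the lab module.  (the storage bay: 1R 0P; the lab module: 4R 3P)
12. 1 poacher ← the storage bay.  (the storage bay: 1R 1P; the lab module: 4R 2P)
13. 1 ranger and 1 poacher → the lab module.  (the storage bay: 0R 0P; the lab module: 5R 3P)

13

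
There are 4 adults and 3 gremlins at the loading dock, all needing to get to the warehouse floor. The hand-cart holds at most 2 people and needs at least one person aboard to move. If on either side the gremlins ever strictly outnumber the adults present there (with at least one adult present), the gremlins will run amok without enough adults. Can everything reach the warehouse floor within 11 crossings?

Yes

Yes — this plan uses 11 crossings (≤ 11):
1. 2 gremlins → the warehouse floor.  (the loading dock: 4A 1G; the warehouse floor: 0A 2G)
2. 1 gremlin ← the loading dock.  (the loading dock: 4A 2G; the warehouse floor: 0A 1G)
3. 2 gremlins → the warehouse floor.  (the loading dock: 4A 0G; the warehouse floor: 0A 3G)
4. 1 gremlin ← the loading dock.  (the loading dock: 4A 1G; the warehouse floor: 0A 2G)
5. 2 adults → the warehouse floor.  (the loading dock: 2A 1G; the warehouse floor: 2A 2G)
6. 1 gremlin ← the loading dock.  (the loading dock: 2A 2G; the warehouse floor: 2A 1G)
7. 1 adult and 1 gremlin → the warehouse floor.  (the loading dock: 1A 1G; the warehouse floor: 3A 2G)
8. 1 adult ← the loading dock.  (the loading dock: 2A 1G; the warehouse floor: 2A 2G)
9. 1 adult and 1 gremlin → the warehouse floor.  (the loading dock: 1A 0G; the warehouse floor: 3A 3G)
10. 1 gremlin ← the loading dock.  (the loading dock: 1A 1G; the warehouse floor: 3A 2G)
11. 1 adult and 1 gremlin → the warehouse floor.  (the loading dock: 0A 0G; the warehouse floor: 4A 3G)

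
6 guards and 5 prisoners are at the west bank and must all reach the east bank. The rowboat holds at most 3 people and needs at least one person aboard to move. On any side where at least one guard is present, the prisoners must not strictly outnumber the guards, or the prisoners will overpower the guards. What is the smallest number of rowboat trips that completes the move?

Counting alone: each trip to the east bank takes at most 3 across and each return brings at least 1 back, so after t trips out (and t−1 returns) at most 3t − (t−1) of the 11 are across; that first reaches 11 at t = 5, so at least 9 crossings are needed.
The plan below uses exactly 9 crossings, so it is optimal:
1. 3 prisoners → the east bank.  (the west bank: 6G 2P; the east bank: 0G 3P)
2. 1 prisoner ← the west bank.  (the west bank: 6G 3P; the east bank: 0G 2P)
3. 3 guards → the east bank.  (the west bank: 3G 3P; the east bank: 3G 2P)
4. 1 guard ← the west bank.  (the west bank: 4G 3P; the east bank: 2G 2P)
5. 2 guards and 1 prisoner → the east bank.  (the west bank: 2G 2P; the east bank: 4G 3P)
6. 1 guard ← the west bank.  (the west bank: 3G 2P; the east bank: 3G 3P)
7. 2 guards and 1 prisoner → the east bank.  (the west bank: 1G 1P; the east bank: 5G 4P)
8. 1 guard ← the west bank.  (the west bank: 2G 1P; the east bank: 4G 4P)
9. 2 guards and 1 prisoner → the east bank.  (the west bank: 0G 0P; the east bank: 6G 5P)

9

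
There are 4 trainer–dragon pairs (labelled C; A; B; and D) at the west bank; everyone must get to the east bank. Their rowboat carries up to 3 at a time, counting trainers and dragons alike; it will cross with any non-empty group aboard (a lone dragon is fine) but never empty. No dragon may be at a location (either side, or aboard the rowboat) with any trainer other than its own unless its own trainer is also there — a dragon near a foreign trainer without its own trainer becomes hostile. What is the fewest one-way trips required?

9

Counting alone: each trip to the east bank takes at most 3 across and each return brings at least 1 back, so after t trips out (and t−1 returns) at most 3t − (t−1) of the 8 are across; that first reaches 8 at t = 4, so at least 7 crossings are needed.
The safety rule pushes this higher. Following every safe sequence of crossings, the most of the 8 that can be at the east bank as the rowboat arrives there on crossing 7 is 7 — never all 8.
So no plan with fewer than 9 crossings exists, and this one achieves 9:
1. dragon C and trainer C cross → the east bank.
2. trainer C crosses ← the west bank.
3. dragon A, trainer A, and trainer C cross → the east bank.
4. dragon C and trainer C cross ← the west bank.
5. trainer B, trainer C, and trainer D cross → the east bank.
6. dragon A crosses ← the west bank.
7. dragon A and dragon C cross → the east bank.
8. dragon C crosses ← the west bank.
9. dragon B, dragon C, and dragon D cross → the east bank.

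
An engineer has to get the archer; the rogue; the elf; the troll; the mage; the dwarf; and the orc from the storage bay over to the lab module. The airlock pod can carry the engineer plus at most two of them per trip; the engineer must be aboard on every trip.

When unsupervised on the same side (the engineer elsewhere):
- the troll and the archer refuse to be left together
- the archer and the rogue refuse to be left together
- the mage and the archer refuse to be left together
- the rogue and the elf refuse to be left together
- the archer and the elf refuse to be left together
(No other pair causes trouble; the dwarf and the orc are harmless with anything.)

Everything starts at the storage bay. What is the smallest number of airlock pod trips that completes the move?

Counting alone: the engineer can take at most 2 across per trip to the lab module, so moving all 7 needs at least 4 loaded trips out, with a return between consecutive ones — at least 7 crossings.
The safety rule pushes this higher. Following every safe sequence of crossings, the most of the 7 that can be at the lab module as the airlock pod arrives there on crossings 7, 9 is 5, 6 respectively — never all 7.
So no plan with fewer than 11 crossings exists, and this one achieves 11:
1. Engineer goes to the lab module with the archer and the rogue.
2. Engineer goes back to the storage bay with the archer.
3. Engineer goes to the lab module with the archer and the troll.
4. Engineer goes back to the storage bay with the archer.
5. Engineer goes to the lab module with the archer and the mage.
6. Engineer goes back to the storage bay with the archer.
7. Engineer goes to the lab module with the archer and the dwarf.
8. Engineer goes back to the storage bay with the archer.
9. Engineer goes to the lab module with the archer and the orc.
10. Engineer goes back to the storage bay with the archer.
11. Engineer goes to the lab module with the archer and the elf.

11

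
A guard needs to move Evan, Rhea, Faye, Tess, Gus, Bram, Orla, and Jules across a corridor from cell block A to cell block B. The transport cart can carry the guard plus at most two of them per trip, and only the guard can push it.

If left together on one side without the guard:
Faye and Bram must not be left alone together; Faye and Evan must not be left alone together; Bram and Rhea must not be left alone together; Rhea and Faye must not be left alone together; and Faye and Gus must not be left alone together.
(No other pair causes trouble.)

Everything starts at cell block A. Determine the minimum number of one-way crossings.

Counting alone: the guard can take at most 2 across per trip to cell block B, so moving all 8 needs at least 4 loaded trips out, with a return between consecutive ones — at least 7 crossings.
The safety rule pushes this higher. Following every safe sequence of crossings, the most of the 8 that can be at cell block B as the transport cart arrives there on crossings 7, 9, 11 is 5, 6, 7 respectively — never all 8.
So no plan with fewer than 13 crossings exists, and this one achieves 13:
1. Guard goes to cell block B with Faye and Rhea.  [cell block A: Bram, Evan, Gus, Jules, Orla, Tess | cell block B: Faye, Rhea]
2. Guard goes back to cell block A with Rhea.  [cell block A: Bram, Evan, Gus, Jules, Orla, Rhea, Tess | cell block B: Faye]
3. Guard goes to cell block B with Evan and Rhea.  [cell block A: Bram, Gus, Jules, Orla, Tess | cell block B: Evan, Faye, Rhea]
4. Guard goes back to cell block A with Faye.  [cell block A: Bram, Faye, Gus, Jules, Orla, Tess | cell block B: Evan, Rhea]
5. Guard goes to cell block B with Faye and Tess.  [cell block A: Bram, Gus, Jules, Orla | cell block B: Evan, Faye, Rhea, Tess]
6. Guard goes back to cell block A with Faye.  [cell block A: Bram, Faye, Gus, Jules, Orla | cell block B: Evan, Rhea, Tess]
7. Guard goes to cell block B with Faye and Gus.  [cell block A: Bram, Jules, Orla | cell block B: Evan, Faye, Gus, Rhea, Tess]
8. Guard goes back to cell block A with Faye.  [cell block A: Bram, Faye, Jules, Orla | cell block B: Evan, Gus, Rhea, Tess]
9. Guard goes to cell block B with Faye and Orla.  [cell block A: Bram, Jules | cell block B: Evan, Faye, Gus, Orla, Rhea, Tess]
10. Guard goes back to cell block A with Faye.  [cell block A: Bram, Faye, Jules | cell block B: Evan, Gus, Orla, Rhea, Tess]
11. Guard goes to cell block B with Faye and Jules.  [cell block A: Bram | cell block B: Evan, Faye, Gus, Jules, Orla, Rhea, Tess]
12. Guard goes back to cell block A with Faye.  [cell block A: Bram, Faye | cell block B: Evan, Gus, Jules, Orla, Rhea, Tess]
13. Guard goes to cell block B with Bram and Faye.  [cell block A: — | cell block B: Bram, Evan, Faye, Gus, Jules, Orla, Rhea, Tess]

13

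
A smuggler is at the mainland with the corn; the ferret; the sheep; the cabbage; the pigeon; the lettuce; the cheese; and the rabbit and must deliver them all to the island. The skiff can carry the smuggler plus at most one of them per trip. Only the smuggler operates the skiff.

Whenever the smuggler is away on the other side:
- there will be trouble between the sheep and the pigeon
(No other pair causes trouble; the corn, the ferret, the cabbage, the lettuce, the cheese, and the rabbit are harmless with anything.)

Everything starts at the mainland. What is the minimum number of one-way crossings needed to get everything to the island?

15

Counting alone: the smuggler can take at most 1 across per trip to the island, so moving all 8 needs at least 8 loaded trips out, with a return between consecutive ones — at least 15 crossings.
The plan below uses exactly 15 crossings, so it is optimal:
1. Smuggler goes to the island with the sheep.
2. Smuggler goes back to the mainland alone.
3. Smuggler goes to the island with the corn.
4. Smuggler goes back to the mainland alone.
5. Smuggler goes to the island with the ferret.
6. Smuggler goes back to the mainland alone.
7. Smuggler goes to the island with the cabbage.
8. Smuggler goes back to the mainland alone.
9. Smuggler goes to the island with the lettuce.
10. Smuggler goes back to the mainland alone.
11. Smuggler goes to the island with the cheese.
12. Smuggler goes back to the mainland alone.
13. Smuggler goes to the island with the rabbit.
14. Smuggler goes back to the mainland alone.
15. Smuggler goes to the island with the pigeon.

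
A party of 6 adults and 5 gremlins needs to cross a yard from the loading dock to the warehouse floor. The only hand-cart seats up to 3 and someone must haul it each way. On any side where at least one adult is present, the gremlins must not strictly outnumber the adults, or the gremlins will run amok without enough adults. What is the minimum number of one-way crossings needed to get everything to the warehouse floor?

9

Counting alone: each trip to the warehouse floor takes at most 3 across and each return brings at least 1 back, so after t trips out (and t−1 returns) at most 3t − (t−1) of the 11 are across; that first reaches 11 at t = 5, so at least 9 crossings are needed.
The plan below uses exactly 9 crossings, so it is optimal:
1. 3 gremlins → the warehouse floor.  (the loading dock: 6A 2G; the warehouse floor: 0A 3G)
2. 1 gremlin ← the loading dock.  (the loading dock: 6A 3G; the warehouse floor: 0A 2G)
3. 3 adults → the warehouse floor.  (the loading dock: 3A 3G; the warehouse floor: 3A 2G)
4. 1 adult ← the loading dock.  (the loading dock: 4A 3G; the warehouse floor: 2A 2G)
5. 2 adults and 1 gremlin → the warehouse floor.  (the loading dock: 2A 2G; the warehouse floor: 4A 3G)
6. 1 adult ← the loading dock.  (the loading dock: 3A 2G; the warehouse floor: 3A 3G)
7. 2 adults and 1 gremlin → the warehouse floor.  (the loading dock: 1A 1G; the warehouse floor: 5A 4G)
8. 1 adult ← the loading dock.  (the loading dock: 2A 1G; the warehouse floor: 4A 4G)
9. 2 adults and 1 gremlin → the warehouse floor.  (the loading dock: 0A 0G; the warehouse floor: 6A 5G)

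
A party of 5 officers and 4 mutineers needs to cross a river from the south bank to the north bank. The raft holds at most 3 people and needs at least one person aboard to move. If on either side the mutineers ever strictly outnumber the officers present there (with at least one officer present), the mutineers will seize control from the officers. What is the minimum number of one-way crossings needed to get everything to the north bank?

7

Counting alone: each trip to the north bank takes at most 3 across and each return brings at least 1 back, so after t trips out (and t−1 returns) at most 3t − (t−1) of the 9 are across; that first reaches 9 at t = 4, so at least 7 crossings are needed.
The plan below uses exactly 7 crossings, so it is optimal:
1. 3 mutineers → the north bank.  (the south bank: 5O 1M; the north bank: 0O 3M)
2. 1 mutineer ← the south bank.  (the south bank: 5O 2M; the north bank: 0O 2M)
3. 3 officers → the north bank.  (the south bank: 2O 2M; the north bank: 3O 2M)
4. 1 officer ← the south bank.  (the south bank: 3O 2M; the north bank: 2O 2M)
5. 2 officers and 1 mutineer → the north bank.  (the south bank: 1O 1M; the north bank: 4O 3M)
6. 1 officer ← the south bank.  (the south bank: 2O 1M; the north bank: 3O 3M)
7. 2 officers and 1 mutineer → the north bank.  (the south bank: 0O 0M; the north bank: 5O 4M)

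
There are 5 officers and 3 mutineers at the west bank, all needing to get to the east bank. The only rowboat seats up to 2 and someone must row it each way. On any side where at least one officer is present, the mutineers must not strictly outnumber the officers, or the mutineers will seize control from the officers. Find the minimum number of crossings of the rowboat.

Counting alone: each trip to the east bank takes at most 2 across and each return brings at least 1 back, so after t trips out (and t−1 returns) at most 2t − (t−1) of the 8 are across; that first reaches 8 at t = 7, so at least 13 crossings are needed.
The plan below uses exactly 13 crossings, so it is optimal:
1. 2 mutineers → the east bank.  (the west bank: 5O 1M; the east bank: 0O 2M)
2. 1 mutineer ← the west bank.  (the west bank: 5O 2M; the east bank: 0O 1M)
3. 2 mutineers → the east bank.  (the west bank: 5O 0M; the east bank: 0O 3M)
4. 1 mutineer ← the west bank.  (the west bank: 5O 1M; the east bank: 0O 2M)
5. 2 officers → the east bank.  (the west bank: 3O 1M; the east bank: 2O 2M)
6. 1 mutineer ← the west bank.  (the west bank: 3O 2M; the east bank: 2O 1M)
7. 1 officer and 1 mutineer → the east bank.  (the west bank: 2O 1M; the east bank: 3O 2M)
8. 1 mutineer ← the west bank.  (the west bank: 2O 2M; the east bank: 3O 1M)
9. 2 mutineers → the east bank.  (the west bank: 2O 0M; the east bank: 3O 3M)
10. 1 mutineer ← the west bank.  (the west bank: 2O 1M; the east bank: 3O 2M)
11. 1 officer and 1 mutineer → the east bank.  (the west bank: 1O 0M; the east bank: 4O 3M)
12. 1 mutineer ← the west bank.  (the west bank: 1O 1M; the east bank: 4O 2M)
13. 1 officer and 1 mutineer → the east bank.  (the west bank: 0O 0M; the east bank: 5O 3M)

13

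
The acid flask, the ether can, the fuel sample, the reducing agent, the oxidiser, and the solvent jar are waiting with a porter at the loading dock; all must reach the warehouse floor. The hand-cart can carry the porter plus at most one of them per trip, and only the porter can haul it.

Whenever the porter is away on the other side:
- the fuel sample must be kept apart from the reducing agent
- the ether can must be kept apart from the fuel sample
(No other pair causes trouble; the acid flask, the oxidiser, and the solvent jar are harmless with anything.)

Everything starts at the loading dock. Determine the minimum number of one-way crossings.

13

Counting alone: the porter can take at most 1 across per trip to the warehouse floor, so moving all 6 needs at least 6 loaded trips out, with a return between consecutive ones — at least 11 crossings.
The safety rule pushes this higher. Following every safe sequence of crossings, the most of the 6 that can be at the warehouse floor as the hand-cart arrives there on crossing 11 is 5 — never all 6.
So no plan with fewer than 13 crossings exists, and this one achieves 13:
1. Porter goes to the warehouse floor with the fuel sample.
2. Porter goes back to the loading dock alone.
3. Porter goes to the warehouse floor with the acid flask.
4. Porter goes back to the loading dock alone.
5. Porter goes to the warehouse floor with the ether can.
6. Porter goes back to the loading dock with the fuel sample.
7. Porter goes to the warehouse floor with the reducing agent.
8. Porter goes back to the loading dock alone.
9. Porter goes to the warehouse floor with the oxidiser.
10. Porter goes back to the loading dock alone.
11. Porter goes to the warehouse floor with the solvent jar.
12. Porter goes back to the loading dock alone.
13. Porter goes to the warehouse floor with the fuel sample.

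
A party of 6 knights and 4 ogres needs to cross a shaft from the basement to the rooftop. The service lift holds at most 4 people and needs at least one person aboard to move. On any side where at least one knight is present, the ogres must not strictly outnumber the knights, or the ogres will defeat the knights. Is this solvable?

1. 4 ogres → the rooftop.  (the basement: 6K 0O; the rooftop: 0K 4O)
2. 1 ogre ← the basement.  (the basement: 6K 1O; the rooftop: 0K 3O)
3. 4 knights → the rooftop.  (the basement: 2K 1O; the rooftop: 4K 3O)
4. 1 ogre ← the basement.  (the basement: 2K 2O; the rooftop: 4K 2O)
5. 2 knights and 2 ogres → the rooftop.  (the basement: 0K 0O; the rooftop: 6K 4O)

Yes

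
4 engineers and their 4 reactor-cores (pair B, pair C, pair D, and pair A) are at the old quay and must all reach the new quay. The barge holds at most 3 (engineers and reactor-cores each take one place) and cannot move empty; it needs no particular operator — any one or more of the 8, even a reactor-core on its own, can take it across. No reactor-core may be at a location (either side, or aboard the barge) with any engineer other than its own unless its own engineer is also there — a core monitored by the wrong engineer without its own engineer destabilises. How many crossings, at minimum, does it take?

9

Counting alone: each trip to the new quay takes at most 3 across and each return brings at least 1 back, so after t trips out (and t−1 returns) at most 3t − (t−1) of the 8 are across; that first reaches 8 at t = 4, so at least 7 crossings are needed.
The safety rule pushes this higher. Following every safe sequence of crossings, the most of the 8 that can be at the new quay as the barge arrives there on crossing 7 is 7 — never all 8.
So no plan with fewer than 9 crossings exists, and this one achieves 9:
1. engineer B and reactor-core B cross → the new quay.
2. engineer B crosses ← the old quay.
3. engineer B, engineer C, and reactor-core C cross → the new quay.
4. engineer B and reactor-core B cross ← the old quay.
5. engineer A, engineer B, and engineer D cross → the new quay.
6. reactor-core C crosses ← the old quay.
7. reactor-core B and reactor-core C cross → the new quay.
8. reactor-core B crosses ← the old quay.
9. reactor-core A, reactor-core B, and reactor-core D cross → the new quay.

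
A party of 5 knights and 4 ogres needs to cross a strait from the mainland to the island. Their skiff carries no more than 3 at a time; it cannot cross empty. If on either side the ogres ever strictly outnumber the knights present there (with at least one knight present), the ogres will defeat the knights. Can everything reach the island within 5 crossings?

Counting alone: each trip to the island takes at most 3 across and each return brings at least 1 back, so after t trips out (and t−1 returns) at most 3t − (t−1) of the 9 are across; that first reaches 9 at t = 4, so at least 7 crossings are needed.
Since 5 < 7, 5 crossings cannot be enough. (The shortest complete plan in fact takes 7:)
1. 3 ogres → the island.  (the mainland: 5K 1O; the island: 0K 3O)
2. 1 ogre ← the mainland.  (the mainland: 5K 2O; the island: 0K 2O)
3. 3 knights → the island.  (the mainland: 2K 2O; the island: 3K 2O)
4. 1 knight ← the mainland.  (the mainland: 3K 2O; the island: 2K 2O)
5. 2 knights and 1 ogre → the island.  (the mainland: 1K 1O; the island: 4K 3O)
6. 1 knight ← the mainland.  (the mainland: 2K 1O; the island: 3K 3O)
7. 2 knights and 1 ogre → the island.  (the mainland: 0K 0O; the island: 5K 4O)

No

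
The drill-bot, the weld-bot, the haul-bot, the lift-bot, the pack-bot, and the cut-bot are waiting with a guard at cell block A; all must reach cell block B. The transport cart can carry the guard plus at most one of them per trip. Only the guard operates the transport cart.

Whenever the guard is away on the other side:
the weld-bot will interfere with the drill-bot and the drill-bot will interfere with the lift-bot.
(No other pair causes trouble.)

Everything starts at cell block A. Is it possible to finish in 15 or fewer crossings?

Yes

Yes — this plan uses 13 crossings (≤ 15):
1. Guard goes to cell block B with the drill-bot.
2. Guard goes back to cell block A alone.
3. Guard goes to cell block B with the weld-bot.
4. Guard goes back to cell block A with the drill-bot.
5. Guard goes to cell block B with the lift-bot.
6. Guard goes back to cell block A alone.
7. Guard goes to cell block B with the haul-bot.
8. Guard goes back to cell block A alone.
9. Guard goes to cell block B with the pack-bot.
10. Guard goes back to cell block A alone.
11. Guard goes to cell block B with the cut-bot.
12. Guard goes back to cell block A alone.
13. Guard goes to cell block B with the drill-bot.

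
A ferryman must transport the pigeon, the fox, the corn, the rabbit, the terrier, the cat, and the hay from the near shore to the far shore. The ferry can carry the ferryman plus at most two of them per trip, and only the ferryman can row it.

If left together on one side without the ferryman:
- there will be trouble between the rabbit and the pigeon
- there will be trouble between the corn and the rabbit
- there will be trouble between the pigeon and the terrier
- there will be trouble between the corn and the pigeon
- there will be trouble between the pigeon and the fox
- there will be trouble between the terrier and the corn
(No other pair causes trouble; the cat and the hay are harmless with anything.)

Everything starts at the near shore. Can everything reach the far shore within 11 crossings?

Yes — this plan uses 11 crossings (≤ 11):
1. Ferryman goes to the far shore with the corn and the pigeon.  [the near shore: the cat, the fox, the hay, the rabbit, the terrier | the far shore: the corn, the pigeon]
2. Ferryman goes back to the near shore with the pigeon.  [the near shore: the cat, the fox, the hay, the pigeon, the rabbit, the terrier | the far shore: the corn]
3. Ferryman goes to the far shore with the fox and the pigeon.  [the near shore: the cat, the hay, the rabbit, the terrier | the far shore: the corn, the fox, the pigeon]
4. Ferryman goes back to the near shore with the pigeon.  [the near shore: the cat, the hay, the pigeon, the rabbit, the terrier | the far shore: the corn, the fox]
5. Ferryman goes to the far shore with the cat and the pigeon.  [the near shore: the hay, the rabbit, the terrier | the far shore: the cat, the corn, the fox, the pigeon]
6. Ferryman goes back to the near shore with the pigeon.  [the near shore: the hay, the pigeon, the rabbit, the terrier | the far shore: the cat, the corn, the fox]
7. Ferryman goes to the far shore with the hay and the pigeon.  [the near shore: the rabbit, the terrier | the far shore: the cat, the corn, the fox, the hay, the pigeon]
8. Ferryman goes back to the near shore with the pigeon.  [the near shore: the pigeon, the rabbit, the terrier | the far shore: the cat, the corn, the fox, the hay]
9. Ferryman goes to the far shore with the rabbit and the terrier.  [the near shore: the pigeon | the far shore: the cat, the corn, the fox, the hay, the rabbit, the terrier]
10. Ferryman goes back to the near shore with the corn.  [the near shore: the corn, the pigeon | the far shore: the cat, the fox, the hay, the rabbit, the terrier]
11. Ferryman goes to the far shore with the corn and the pigeon.  [the near shore: — | the far shore: the cat, the corn, the fox, the hay, the pigeon, the rabbit, the terrier]

Yes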